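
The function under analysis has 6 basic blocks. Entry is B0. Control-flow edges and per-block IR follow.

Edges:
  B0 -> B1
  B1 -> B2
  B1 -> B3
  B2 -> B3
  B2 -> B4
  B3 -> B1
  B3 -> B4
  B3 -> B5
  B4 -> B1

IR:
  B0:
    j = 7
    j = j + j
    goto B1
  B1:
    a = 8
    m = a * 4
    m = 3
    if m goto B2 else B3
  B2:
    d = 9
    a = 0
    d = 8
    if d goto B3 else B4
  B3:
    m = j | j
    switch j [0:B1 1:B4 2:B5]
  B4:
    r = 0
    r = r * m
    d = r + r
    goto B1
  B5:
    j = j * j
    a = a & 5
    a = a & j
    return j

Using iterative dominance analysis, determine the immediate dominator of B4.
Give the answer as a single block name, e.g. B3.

Answer: B1

Derivation:
idom tree: B1←B0 B2←B1 B3←B1 B4←B1 B5←B3
Dom∩ at merges:
  B1: preds {B0,B3,B4}: {B0} ∩ {B0,B1,B3} ∩ {B0,B1,B4} = {B0}; idom=B0
  B3: preds {B1,B2}: {B0,B1} ∩ {B0,B1,B2} = {B0,B1}; idom=B1
  B4: preds {B2,B3}: {B0,B1,B2} ∩ {B0,B1,B3} = {B0,B1}; idom=B1

idom(B4) = B1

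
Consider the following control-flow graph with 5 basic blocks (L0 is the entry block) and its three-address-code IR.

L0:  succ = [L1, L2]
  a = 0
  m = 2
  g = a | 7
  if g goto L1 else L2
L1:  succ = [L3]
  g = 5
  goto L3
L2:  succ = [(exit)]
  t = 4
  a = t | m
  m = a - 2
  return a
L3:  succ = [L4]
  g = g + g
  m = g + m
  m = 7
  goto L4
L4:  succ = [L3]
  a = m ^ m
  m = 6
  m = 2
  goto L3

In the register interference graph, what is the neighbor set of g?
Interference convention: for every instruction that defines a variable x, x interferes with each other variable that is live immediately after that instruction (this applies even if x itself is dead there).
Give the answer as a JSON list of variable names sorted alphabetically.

Answer: ["a", "m"]

Working:
Block summaries:
  L0: {a,g,m} / ∅
  L1: {g} / ∅
  L2: {a,m,t} / {m}
  L3: {g,m} / {g,m}
  L4: {a,m} / {m}

Backward fixpoint:
  L0 li=∅ lo={m}
  L1 li={m} lo={g,m}
  L2 li={m} lo=∅
  L3 li={g,m} lo={g,m}
  L4 li={g,m} lo={g,m}

Interference:
  a↔{g,m}
  g↔{a,m}
  m↔{a,g,t}
  t↔{m}

N(g) = ["a", "m"]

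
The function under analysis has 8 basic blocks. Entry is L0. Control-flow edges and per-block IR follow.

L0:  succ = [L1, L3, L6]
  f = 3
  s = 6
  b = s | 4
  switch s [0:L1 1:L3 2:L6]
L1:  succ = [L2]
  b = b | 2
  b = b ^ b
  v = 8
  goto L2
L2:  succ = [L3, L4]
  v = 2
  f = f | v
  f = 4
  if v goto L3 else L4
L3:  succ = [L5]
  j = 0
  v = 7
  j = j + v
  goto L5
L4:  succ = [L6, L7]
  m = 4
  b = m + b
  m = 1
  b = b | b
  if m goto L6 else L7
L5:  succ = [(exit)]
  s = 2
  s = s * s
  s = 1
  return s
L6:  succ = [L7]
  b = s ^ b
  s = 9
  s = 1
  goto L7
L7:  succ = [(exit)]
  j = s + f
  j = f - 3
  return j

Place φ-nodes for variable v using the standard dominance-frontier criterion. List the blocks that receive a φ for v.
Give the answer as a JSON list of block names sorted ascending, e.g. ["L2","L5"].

idom tree: L1←L0 L2←L1 L3←L0 L4←L2 L5←L3 L6←L0 L7←L0
Dom∩ at merges:
  L3: preds {L0,L2}: {L0} ∩ {L0,L1,L2} = {L0}; idom=L0
  L6: preds {L0,L4}: {L0} ∩ {L0,L1,L2,L4} = {L0}; idom=L0
  L7: preds {L4,L6}: {L0,L1,L2,L4} ∩ {L0,L6} = {L0}; idom=L0

DF walk-up:
  join L3 pred L0: · stop@L0
  join L3 pred L2: L2→L1 stop@L0
  join L6 pred L0: · stop@L0
  join L6 pred L4: L4→L2→L1 stop@L0
  join L7 pred L4: L4→L2→L1 stop@L0
  join L7 pred L6: L6 stop@L0
  L0 → ∅
  L1 → {L3,L6,L7}
  L2 → {L3,L6,L7}
  L3 → ∅
  L4 → {L6,L7}
  L5 → ∅
  L6 → {L7}
  L7 → ∅

φ for v: defs {L1,L2,L3}
  DF⁺ = {L3,L6,L7}

Answer: ["L3", "L6", "L7"]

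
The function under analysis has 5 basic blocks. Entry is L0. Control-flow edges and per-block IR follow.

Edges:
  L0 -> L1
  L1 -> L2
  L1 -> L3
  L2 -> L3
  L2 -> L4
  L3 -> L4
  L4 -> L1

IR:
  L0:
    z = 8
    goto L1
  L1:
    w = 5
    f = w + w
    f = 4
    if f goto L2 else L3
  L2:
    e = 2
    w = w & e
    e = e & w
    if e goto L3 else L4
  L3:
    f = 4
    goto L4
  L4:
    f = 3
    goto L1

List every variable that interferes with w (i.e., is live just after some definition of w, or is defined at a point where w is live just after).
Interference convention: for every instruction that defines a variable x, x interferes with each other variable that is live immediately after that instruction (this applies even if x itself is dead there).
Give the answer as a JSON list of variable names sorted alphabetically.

Answer: ["e", "f"]

Working:
Block summaries:
  L0: {z} / ∅
  L1: {f,w} / ∅
  L2: {e,w} / {w}
  L3: {f} / ∅
  L4: {f} / ∅

Backward fixpoint:
  live L0: ∅→∅
  live L1: ∅→{w}
  live L2: {w}→∅
  live L3: ∅→∅
  live L4: ∅→∅

Interfere edges:
  e: {w}
  f: {w}
  w: {e,f}
  z: ∅

N(w) = ["e", "f"]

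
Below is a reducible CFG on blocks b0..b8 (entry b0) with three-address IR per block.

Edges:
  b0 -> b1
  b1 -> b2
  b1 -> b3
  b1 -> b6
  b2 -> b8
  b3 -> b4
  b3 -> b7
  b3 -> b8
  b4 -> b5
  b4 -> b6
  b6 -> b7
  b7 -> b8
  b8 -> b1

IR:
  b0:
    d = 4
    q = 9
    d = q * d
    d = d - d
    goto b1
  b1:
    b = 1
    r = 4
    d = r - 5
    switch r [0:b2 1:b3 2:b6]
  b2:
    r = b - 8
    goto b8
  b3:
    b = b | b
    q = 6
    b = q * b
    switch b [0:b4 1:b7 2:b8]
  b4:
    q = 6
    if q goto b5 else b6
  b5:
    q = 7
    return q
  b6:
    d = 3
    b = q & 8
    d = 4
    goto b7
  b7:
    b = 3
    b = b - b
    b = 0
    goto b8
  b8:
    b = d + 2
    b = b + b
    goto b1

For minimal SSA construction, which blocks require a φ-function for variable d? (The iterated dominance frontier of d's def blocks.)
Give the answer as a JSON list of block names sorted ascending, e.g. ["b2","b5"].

idom tree: b1←b0 b2←b1 b3←b1 b4←b3 b5←b4 b6←b1 b7←b1 b8←b1
Dom at joins:
  b1: preds {b0,b8}: {b0} ∩ {b0,b1,b8} = {b0}; idom=b0
  b6: preds {b1,b4}: {b0,b1} ∩ {b0,b1,b3,b4} = {b0,b1}; idom=b1
  b7: preds {b3,b6}: {b0,b1,b3} ∩ {b0,b1,b6} = {b0,b1}; idom=b1
  b8: preds {b2,b3,b7}: {b0,b1,b2} ∩ {b0,b1,b3} ∩ {b0,b1,b7} = {b0,b1}; idom=b1

DF derivation:
  b1←b0: walk · to b0
  b1←b8: walk b8→b1 to b0
  b6←b1: walk · to b1
  b6←b4: walk b4→b3 to b1
  b7←b3: walk b3 to b1
  b7←b6: walk b6 to b1
  b8←b2: walk b2 to b1
  b8←b3: walk b3 to b1
  b8←b7: walk b7 to b1
  b0 → ∅
  b1 → {b1}
  b2 → {b8}
  b3 → {b6,b7,b8}
  b4 → {b6}
  b5 → ∅
  b6 → {b7}
  b7 → {b8}
  b8 → {b1}

φ for d: defs {b0,b1,b6}
  DF⁺ = {b1,b7,b8}

Answer: ["b1", "b7", "b8"]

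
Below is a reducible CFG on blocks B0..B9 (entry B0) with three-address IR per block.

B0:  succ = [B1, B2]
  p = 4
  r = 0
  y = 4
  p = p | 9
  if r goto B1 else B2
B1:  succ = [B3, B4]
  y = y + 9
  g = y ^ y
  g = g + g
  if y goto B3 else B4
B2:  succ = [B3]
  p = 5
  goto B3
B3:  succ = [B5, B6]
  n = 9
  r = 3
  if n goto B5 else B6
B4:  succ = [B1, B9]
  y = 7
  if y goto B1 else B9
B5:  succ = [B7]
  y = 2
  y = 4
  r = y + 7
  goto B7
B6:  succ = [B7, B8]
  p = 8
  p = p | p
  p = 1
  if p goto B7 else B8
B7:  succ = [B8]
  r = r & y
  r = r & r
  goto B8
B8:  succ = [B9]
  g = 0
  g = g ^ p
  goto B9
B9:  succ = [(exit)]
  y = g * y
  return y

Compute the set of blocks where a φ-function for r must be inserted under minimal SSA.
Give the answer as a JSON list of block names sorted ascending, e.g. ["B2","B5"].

Answer: ["B7", "B8", "B9"]

Analysis:
idom tree: B1←B0 B2←B0 B3←B0 B4←B1 B5←B3 B6←B3 B7←B3 B8←B3 B9←B0
Dom at joins:
  B1: preds {B0,B4}: {B0} ∩ {B0,B1,B4} = {B0}; idom=B0
  B3: preds {B1,B2}: {B0,B1} ∩ {B0,B2} = {B0}; idom=B0
  B7: preds {B5,B6}: {B0,B3,B5} ∩ {B0,B3,B6} = {B0,B3}; idom=B3
  B8: preds {B6,B7}: {B0,B3,B6} ∩ {B0,B3,B7} = {B0,B3}; idom=B3
  B9: preds {B4,B8}: {B0,B1,B4} ∩ {B0,B3,B8} = {B0}; idom=B0

DF derivation:
  join B1 pred B0: · stop@B0
  join B1 pred B4: B4→B1 stop@B0
  join B3 pred B1: B1 stop@B0
  join B3 pred B2: B2 stop@B0
  join B7 pred B5: B5 stop@B3
  join B7 pred B6: B6 stop@B3
  join B8 pred B6: B6 stop@B3
  join B8 pred B7: B7 stop@B3
  join B9 pred B4: B4→B1 stop@B0
  join B9 pred B8: B8→B3 stop@B0
  B0 → ∅
  B1 → {B1,B3,B9}
  B2 → {B3}
  B3 → {B9}
  B4 → {B1,B9}
  B5 → {B7}
  B6 → {B7,B8}
  B7 → {B8}
  B8 → {B9}
  B9 → ∅

φ for r: defs {B0,B3,B5,B7}
  DF⁺ = {B7,B8,B9}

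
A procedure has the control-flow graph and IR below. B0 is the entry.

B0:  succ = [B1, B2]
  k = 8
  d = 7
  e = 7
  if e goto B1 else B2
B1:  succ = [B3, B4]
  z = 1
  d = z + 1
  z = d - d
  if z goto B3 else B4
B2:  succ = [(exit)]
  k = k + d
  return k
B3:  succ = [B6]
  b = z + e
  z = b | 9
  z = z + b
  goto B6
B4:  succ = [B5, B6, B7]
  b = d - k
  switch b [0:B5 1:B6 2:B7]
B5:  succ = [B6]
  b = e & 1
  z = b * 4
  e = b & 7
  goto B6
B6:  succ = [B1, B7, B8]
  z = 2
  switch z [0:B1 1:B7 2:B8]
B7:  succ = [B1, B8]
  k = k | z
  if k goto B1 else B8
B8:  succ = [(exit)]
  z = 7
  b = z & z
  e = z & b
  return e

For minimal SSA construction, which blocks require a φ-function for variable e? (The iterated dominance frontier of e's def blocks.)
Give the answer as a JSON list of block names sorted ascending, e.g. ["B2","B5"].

idom tree: B1←B0 B2←B0 B3←B1 B4←B1 B5←B4 B6←B1 B7←B1 B8←B1
Dom∩ at merges:
  B1: preds {B0,B6,B7}: {B0} ∩ {B0,B1,B6} ∩ {B0,B1,B7} = {B0}; idom=B0
  B6: preds {B3,B4,B5}: {B0,B1,B3} ∩ {B0,B1,B4} ∩ {B0,B1,B4,B5} = {B0,B1}; idom=B1
  B7: preds {B4,B6}: {B0,B1,B4} ∩ {B0,B1,B6} = {B0,B1}; idom=B1
  B8: preds {B6,B7}: {B0,B1,B6} ∩ {B0,B1,B7} = {B0,B1}; idom=B1

Frontier:
  join B1 pred B0: · stop@B0
  join B1 pred B6: B6→B1 stop@B0
  join B1 pred B7: B7→B1 stop@B0
  join B6 pred B3: B3 stop@B1
  join B6 pred B4: B4 stop@B1
  join B6 pred B5: B5→B4 stop@B1
  join B7 pred B4: B4 stop@B1
  join B7 pred B6: B6 stop@B1
  join B8 pred B6: B6 stop@B1
  join B8 pred B7: B7 stop@B1
  B0 → ∅
  B1 → {B1}
  B2 → ∅
  B3 → {B6}
  B4 → {B6,B7}
  B5 → {B6}
  B6 → {B1,B7,B8}
  B7 → {B1,B8}
  B8 → ∅

φ for e: defs {B0,B5,B8}
  DF⁺ = {B1,B6,B7,B8}

Answer: ["B1", "B6", "B7", "B8"]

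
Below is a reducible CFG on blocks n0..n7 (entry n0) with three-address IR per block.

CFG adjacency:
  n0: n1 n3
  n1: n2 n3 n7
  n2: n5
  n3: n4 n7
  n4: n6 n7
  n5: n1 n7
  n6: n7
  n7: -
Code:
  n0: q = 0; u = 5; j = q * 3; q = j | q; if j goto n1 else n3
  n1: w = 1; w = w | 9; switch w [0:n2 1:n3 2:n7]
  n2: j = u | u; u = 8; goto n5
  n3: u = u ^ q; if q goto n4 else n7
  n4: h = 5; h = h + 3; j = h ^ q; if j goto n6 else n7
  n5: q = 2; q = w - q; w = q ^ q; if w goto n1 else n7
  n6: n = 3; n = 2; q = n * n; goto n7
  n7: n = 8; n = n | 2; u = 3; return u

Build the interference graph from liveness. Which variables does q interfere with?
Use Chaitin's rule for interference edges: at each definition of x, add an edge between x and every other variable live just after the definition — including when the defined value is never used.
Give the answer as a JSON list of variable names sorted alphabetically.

Block summaries:
  n0: def={j,q,u} ue=∅
  n1: def={w} ue=∅
  n2: def={j,u} ue={u}
  n3: def={u} ue={q,u}
  n4: def={h,j} ue={q}
  n5: def={q,w} ue={w}
  n6: def={n,q} ue=∅
  n7: def={n,u} ue=∅

Liveness:
  live n0: ∅→{q,u}
  live n1: {q,u}→{q,u,w}
  live n2: {u,w}→{u,w}
  live n3: {q,u}→{q}
  live n4: {q}→∅
  live n5: {u,w}→{q,u}
  live n6: ∅→∅
  live n7: ∅→∅

Interference:
  h: {q}
  j: {q,u,w}
  n: ∅
  q: {h,j,u,w}
  u: {j,q,w}
  w: {j,q,u}

N(q) = ["h", "j", "u", "w"]

Answer: ["h", "j", "u", "w"]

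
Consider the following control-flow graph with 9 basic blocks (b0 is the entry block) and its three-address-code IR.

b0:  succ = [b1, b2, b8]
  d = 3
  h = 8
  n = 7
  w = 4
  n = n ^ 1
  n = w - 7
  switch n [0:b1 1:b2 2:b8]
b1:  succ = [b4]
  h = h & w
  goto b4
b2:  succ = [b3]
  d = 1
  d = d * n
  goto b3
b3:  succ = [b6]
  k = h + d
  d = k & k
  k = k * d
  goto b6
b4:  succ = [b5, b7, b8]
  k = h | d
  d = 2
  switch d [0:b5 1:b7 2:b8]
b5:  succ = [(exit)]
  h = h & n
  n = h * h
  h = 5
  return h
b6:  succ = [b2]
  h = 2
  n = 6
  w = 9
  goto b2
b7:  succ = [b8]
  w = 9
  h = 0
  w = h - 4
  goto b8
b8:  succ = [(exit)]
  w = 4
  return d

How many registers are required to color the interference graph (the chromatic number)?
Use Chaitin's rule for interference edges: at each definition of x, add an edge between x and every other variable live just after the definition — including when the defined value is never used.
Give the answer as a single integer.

Answer: 4

Working:
Block summaries:
  b0: def={d,h,n,w} ue=∅
  b1: def={h} ue={h,w}
  b2: def={d} ue={n}
  b3: def={d,k} ue={d,h}
  b4: def={d,k} ue={d,h}
  b5: def={h,n} ue={h,n}
  b6: def={h,n,w} ue=∅
  b7: def={h,w} ue=∅
  b8: def={w} ue={d}

Liveness:
  b0 li=∅ lo={d,h,n,w}
  b1 li={d,h,n,w} lo={d,h,n}
  b2 li={h,n} lo={d,h}
  b3 li={d,h} lo=∅
  b4 li={d,h,n} lo={d,h,n}
  b5 li={h,n} lo=∅
  b6 li=∅ lo={h,n}
  b7 li={d} lo={d}
  b8 li={d} lo=∅

Interference:
  d: {h,k,n,w}
  h: {d,k,n,w}
  k: {d,h,n}
  n: {d,h,k,w}
  w: {d,h,n}

Registers:
  {d,h,k,n} pairwise interfere (4-clique) ⇒ χ ≥ 4
  4-colouring: r0={d}  r1={h}  r2={n}  r3={k,w}
  χ = 4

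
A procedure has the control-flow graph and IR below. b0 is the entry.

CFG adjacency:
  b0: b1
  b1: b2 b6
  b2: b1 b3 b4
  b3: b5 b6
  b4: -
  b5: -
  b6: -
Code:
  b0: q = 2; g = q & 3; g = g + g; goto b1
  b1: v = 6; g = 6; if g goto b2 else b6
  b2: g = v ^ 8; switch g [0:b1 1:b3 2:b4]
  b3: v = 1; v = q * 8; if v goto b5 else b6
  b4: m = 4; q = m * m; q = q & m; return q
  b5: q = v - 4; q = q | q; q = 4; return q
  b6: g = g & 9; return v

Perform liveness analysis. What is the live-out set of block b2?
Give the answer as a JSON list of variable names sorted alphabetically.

Per-block:
  b0: {g,q} / ∅
  b1: {g,v} / ∅
  b2: {g} / {v}
  b3: {v} / {q}
  b4: {m,q} / ∅
  b5: {q} / {v}
  b6: {g} / {g,v}

Liveness:
  b0: in=∅ out={q}
  b1: in={q} out={g,q,v}
  b2: in={q,v} out={g,q}
  b3: in={g,q} out={g,v}
  b4: in=∅ out=∅
  b5: in={v} out=∅
  b6: in={g,v} out=∅

live-out(b2) = ["g", "q"]

Answer: ["g", "q"]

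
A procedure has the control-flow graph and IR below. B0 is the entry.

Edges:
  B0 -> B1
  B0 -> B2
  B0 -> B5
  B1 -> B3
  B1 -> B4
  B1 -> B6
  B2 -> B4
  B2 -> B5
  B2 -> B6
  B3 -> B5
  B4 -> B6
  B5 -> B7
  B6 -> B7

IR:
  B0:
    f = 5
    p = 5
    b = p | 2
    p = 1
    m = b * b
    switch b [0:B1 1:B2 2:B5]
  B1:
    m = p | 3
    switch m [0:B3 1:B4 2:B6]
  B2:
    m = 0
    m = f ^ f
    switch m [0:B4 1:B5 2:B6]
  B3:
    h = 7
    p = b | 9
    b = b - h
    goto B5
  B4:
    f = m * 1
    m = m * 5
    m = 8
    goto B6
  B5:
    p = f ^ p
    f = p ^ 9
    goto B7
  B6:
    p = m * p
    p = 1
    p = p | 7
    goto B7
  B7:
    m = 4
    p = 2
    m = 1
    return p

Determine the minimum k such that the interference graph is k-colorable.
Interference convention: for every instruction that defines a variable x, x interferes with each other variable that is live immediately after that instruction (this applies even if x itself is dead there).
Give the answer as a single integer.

Answer: 4

Analysis:
def/use:
  B0 def {b,f,m,p} use ∅
  B1 def {m} use {p}
  B2 def {m} use {f}
  B3 def {b,h,p} use {b}
  B4 def {f,m} use {m}
  B5 def {f,p} use {f,p}
  B6 def {p} use {m,p}
  B7 def {m,p} use ∅

Live sets:
  B0: in=∅ out={b,f,p}
  B1: in={b,f,p} out={b,f,m,p}
  B2: in={f,p} out={f,m,p}
  B3: in={b,f} out={f,p}
  B4: in={m,p} out={m,p}
  B5: in={f,p} out=∅
  B6: in={m,p} out=∅
  B7: in=∅ out=∅

Interfere edges:
  b↔{f,h,m,p}
  f↔{b,h,m,p}
  h↔{b,f,p}
  m↔{b,f,p}
  p↔{b,f,h,m}

Registers:
  lower bound: {b,f,h,p} mutually conflict ⇒ χ ≥ 4
  4-colouring: r0={b}  r1={f}  r2={p}  r3={h,m}
  χ = 4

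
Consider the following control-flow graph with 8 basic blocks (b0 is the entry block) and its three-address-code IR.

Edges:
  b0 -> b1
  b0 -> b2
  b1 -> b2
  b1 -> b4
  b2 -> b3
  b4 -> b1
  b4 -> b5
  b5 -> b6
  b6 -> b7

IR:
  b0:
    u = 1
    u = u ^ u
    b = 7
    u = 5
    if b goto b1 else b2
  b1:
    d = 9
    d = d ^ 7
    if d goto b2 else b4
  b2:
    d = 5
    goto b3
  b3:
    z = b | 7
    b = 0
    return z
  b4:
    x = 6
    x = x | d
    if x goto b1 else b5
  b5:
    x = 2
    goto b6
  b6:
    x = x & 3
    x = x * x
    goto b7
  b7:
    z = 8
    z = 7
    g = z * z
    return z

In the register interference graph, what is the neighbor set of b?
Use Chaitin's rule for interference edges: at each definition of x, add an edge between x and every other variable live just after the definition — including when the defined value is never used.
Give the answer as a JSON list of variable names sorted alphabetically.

Per-block:
  b0 def {b,u} use ∅
  b1 def {d} use ∅
  b2 def {d} use ∅
  b3 def {b,z} use {b}
  b4 def {x} use {d}
  b5 def {x} use ∅
  b6 def {x} use {x}
  b7 def {g,z} use ∅

Live sets:
  b0: in=∅ out={b}
  b1: in={b} out={b,d}
  b2: in={b} out={b}
  b3: in={b} out=∅
  b4: in={b,d} out={b}
  b5: in=∅ out={x}
  b6: in={x} out=∅
  b7: in=∅ out=∅

Interference:
  b: {d,u,x,z}
  d: {b,x}
  g: {z}
  u: {b}
  x: {b,d}
  z: {b,g}

N(b) = ["d", "u", "x", "z"]

Answer: ["d", "u", "x", "z"]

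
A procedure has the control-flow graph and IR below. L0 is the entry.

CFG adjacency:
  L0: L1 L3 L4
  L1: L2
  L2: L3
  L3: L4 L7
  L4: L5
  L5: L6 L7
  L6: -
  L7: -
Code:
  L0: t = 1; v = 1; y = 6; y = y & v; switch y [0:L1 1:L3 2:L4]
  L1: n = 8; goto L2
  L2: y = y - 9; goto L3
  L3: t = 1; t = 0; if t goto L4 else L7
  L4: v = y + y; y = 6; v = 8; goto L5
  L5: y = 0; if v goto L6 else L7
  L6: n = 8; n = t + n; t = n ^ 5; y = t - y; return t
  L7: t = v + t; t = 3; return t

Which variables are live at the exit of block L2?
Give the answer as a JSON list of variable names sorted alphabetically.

def/use:
  L0: {t,v,y} / ∅
  L1: {n} / ∅
  L2: {y} / {y}
  L3: {t} / ∅
  L4: {v,y} / {y}
  L5: {y} / {v}
  L6: {n,t,y} / {t,y}
  L7: {t} / {t,v}

Backward fixpoint:
  L0: in=∅ out={t,v,y}
  L1: in={v,y} out={v,y}
  L2: in={v,y} out={v,y}
  L3: in={v,y} out={t,v,y}
  L4: in={t,y} out={t,v}
  L5: in={t,v} out={t,v,y}
  L6: in={t,y} out=∅
  L7: in={t,v} out=∅

live-out(L2) = ["v", "y"]

Answer: ["v", "y"]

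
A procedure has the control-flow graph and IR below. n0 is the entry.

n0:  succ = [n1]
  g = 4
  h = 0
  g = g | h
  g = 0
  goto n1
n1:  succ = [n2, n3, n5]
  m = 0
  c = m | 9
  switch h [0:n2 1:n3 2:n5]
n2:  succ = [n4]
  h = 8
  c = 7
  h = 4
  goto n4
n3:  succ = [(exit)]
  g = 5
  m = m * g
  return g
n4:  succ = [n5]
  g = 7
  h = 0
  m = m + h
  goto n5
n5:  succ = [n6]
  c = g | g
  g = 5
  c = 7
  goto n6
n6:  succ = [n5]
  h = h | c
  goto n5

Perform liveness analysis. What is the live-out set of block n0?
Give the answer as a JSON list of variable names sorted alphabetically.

Block summaries:
  n0: def={g,h} ue=∅
  n1: def={c,m} ue={h}
  n2: def={c,h} ue=∅
  n3: def={g,m} ue={m}
  n4: def={g,h,m} ue={m}
  n5: def={c,g} ue={g}
  n6: def={h} ue={c,h}

Backward fixpoint:
  live n0: ∅→{g,h}
  live n1: {g,h}→{g,h,m}
  live n2: {m}→{m}
  live n3: {m}→∅
  live n4: {m}→{g,h}
  live n5: {g,h}→{c,g,h}
  live n6: {c,g,h}→{g,h}

live-out(n0) = ["g", "h"]

Answer: ["g", "h"]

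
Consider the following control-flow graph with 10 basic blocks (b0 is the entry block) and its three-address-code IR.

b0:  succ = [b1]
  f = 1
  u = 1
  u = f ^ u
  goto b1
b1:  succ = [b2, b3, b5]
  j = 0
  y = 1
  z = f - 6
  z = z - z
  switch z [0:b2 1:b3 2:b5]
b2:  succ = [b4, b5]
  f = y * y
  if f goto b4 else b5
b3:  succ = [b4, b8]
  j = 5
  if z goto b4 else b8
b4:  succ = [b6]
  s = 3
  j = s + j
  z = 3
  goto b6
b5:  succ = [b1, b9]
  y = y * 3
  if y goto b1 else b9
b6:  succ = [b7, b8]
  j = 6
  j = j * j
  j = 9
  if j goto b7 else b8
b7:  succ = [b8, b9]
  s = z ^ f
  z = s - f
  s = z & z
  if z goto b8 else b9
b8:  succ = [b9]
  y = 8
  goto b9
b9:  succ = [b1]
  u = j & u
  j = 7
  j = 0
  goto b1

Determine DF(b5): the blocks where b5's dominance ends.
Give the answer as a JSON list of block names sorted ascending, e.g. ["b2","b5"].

idom tree: b1←b0 b2←b1 b3←b1 b4←b1 b5←b1 b6←b4 b7←b6 b8←b1 b9←b1
Dom at joins:
  b1: preds {b0,b5,b9}: {b0} ∩ {b0,b1,b5} ∩ {b0,b1,b9} = {b0}; idom=b0
  b4: preds {b2,b3}: {b0,b1,b2} ∩ {b0,b1,b3} = {b0,b1}; idom=b1
  b5: preds {b1,b2}: {b0,b1} ∩ {b0,b1,b2} = {b0,b1}; idom=b1
  b8: preds {b3,b6,b7}: {b0,b1,b3} ∩ {b0,b1,b4,b6} ∩ {b0,b1,b4,b6,b7} = {b0,b1}; idom=b1
  b9: preds {b5,b7,b8}: {b0,b1,b5} ∩ {b0,b1,b4,b6,b7} ∩ {b0,b1,b8} = {b0,b1}; idom=b1

DF derivation:
  b1←b0: walk · to b0
  b1←b5: walk b5→b1 to b0
  b1←b9: walk b9→b1 to b0
  b4←b2: walk b2 to b1
  b4←b3: walk b3 to b1
  b5←b1: walk · to b1
  b5←b2: walk b2 to b1
  b8←b3: walk b3 to b1
  b8←b6: walk b6→b4 to b1
  b8←b7: walk b7→b6→b4 to b1
  b9←b5: walk b5 to b1
  b9←b7: walk b7→b6→b4 to b1
  b9←b8: walk b8 to b1
  DF(b0)=∅
  DF(b1)={b1}
  DF(b2)={b4,b5}
  DF(b3)={b4,b8}
  DF(b4)={b8,b9}
  DF(b5)={b1,b9}
  DF(b6)={b8,b9}
  DF(b7)={b8,b9}
  DF(b8)={b9}
  DF(b9)={b1}

DF(b5) = ["b1", "b9"]

Answer: ["b1", "b9"]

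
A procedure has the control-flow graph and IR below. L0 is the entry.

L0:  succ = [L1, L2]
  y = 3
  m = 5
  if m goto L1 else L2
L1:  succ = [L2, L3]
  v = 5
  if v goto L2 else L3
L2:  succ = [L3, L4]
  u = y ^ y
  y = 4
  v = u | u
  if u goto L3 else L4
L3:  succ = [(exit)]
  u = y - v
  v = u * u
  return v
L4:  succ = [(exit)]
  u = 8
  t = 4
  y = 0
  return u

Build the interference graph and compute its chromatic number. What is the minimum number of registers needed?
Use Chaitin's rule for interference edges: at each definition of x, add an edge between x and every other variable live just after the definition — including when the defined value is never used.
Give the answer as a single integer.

Block summaries:
  L0: def={m,y} ue=∅
  L1: def={v} ue=∅
  L2: def={u,v,y} ue={y}
  L3: def={u,v} ue={v,y}
  L4: def={t,u,y} ue=∅

Backward fixpoint:
  L0: in=∅ out={y}
  L1: in={y} out={v,y}
  L2: in={y} out={v,y}
  L3: in={v,y} out=∅
  L4: in=∅ out=∅

Interference:
  m — {y}
  t — {u}
  u — {t,v,y}
  v — {u,y}
  y — {m,u,v}

Registers:
  lower bound: {u,v,y} mutually conflict ⇒ χ ≥ 3
  assign m→c0 t→c1 u→c0 v→c2 y→c1 — no edge inside a register ⇒ χ ≤ 3
  χ = 3

Answer: 3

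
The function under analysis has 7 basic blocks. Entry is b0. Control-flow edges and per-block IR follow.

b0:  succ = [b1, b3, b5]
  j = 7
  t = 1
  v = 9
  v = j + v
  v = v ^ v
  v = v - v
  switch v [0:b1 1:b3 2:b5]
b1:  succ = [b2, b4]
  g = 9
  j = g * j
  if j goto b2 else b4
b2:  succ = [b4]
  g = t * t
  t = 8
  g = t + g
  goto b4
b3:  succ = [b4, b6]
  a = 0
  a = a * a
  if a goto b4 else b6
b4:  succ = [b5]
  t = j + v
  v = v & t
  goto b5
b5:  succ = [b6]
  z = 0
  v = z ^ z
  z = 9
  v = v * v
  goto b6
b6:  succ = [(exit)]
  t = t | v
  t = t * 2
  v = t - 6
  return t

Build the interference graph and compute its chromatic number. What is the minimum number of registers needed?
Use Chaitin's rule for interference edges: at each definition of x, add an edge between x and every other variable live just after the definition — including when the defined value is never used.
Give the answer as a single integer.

Answer: 4

Working:
Block summaries:
  b0: {j,t,v} / ∅
  b1: {g,j} / {j}
  b2: {g,t} / {t}
  b3: {a} / ∅
  b4: {t,v} / {j,v}
  b5: {v,z} / ∅
  b6: {t,v} / {t,v}

Liveness:
  live b0: ∅→{j,t,v}
  live b1: {j,t,v}→{j,t,v}
  live b2: {j,t,v}→{j,v}
  live b3: {j,t,v}→{j,t,v}
  live b4: {j,v}→{t}
  live b5: {t}→{t,v}
  live b6: {t,v}→∅

Interfere edges:
  a — {j,t,v}
  g — {j,t,v}
  j — {a,g,t,v}
  t — {a,g,j,v,z}
  v — {a,g,j,t,z}
  z — {t,v}

Chromatic number:
  lower bound: {a,j,t,v} mutually conflict ⇒ χ ≥ 4
  4-colouring: R0={t}  R1={v}  R2={j,z}  R3={a,g}
  χ = 4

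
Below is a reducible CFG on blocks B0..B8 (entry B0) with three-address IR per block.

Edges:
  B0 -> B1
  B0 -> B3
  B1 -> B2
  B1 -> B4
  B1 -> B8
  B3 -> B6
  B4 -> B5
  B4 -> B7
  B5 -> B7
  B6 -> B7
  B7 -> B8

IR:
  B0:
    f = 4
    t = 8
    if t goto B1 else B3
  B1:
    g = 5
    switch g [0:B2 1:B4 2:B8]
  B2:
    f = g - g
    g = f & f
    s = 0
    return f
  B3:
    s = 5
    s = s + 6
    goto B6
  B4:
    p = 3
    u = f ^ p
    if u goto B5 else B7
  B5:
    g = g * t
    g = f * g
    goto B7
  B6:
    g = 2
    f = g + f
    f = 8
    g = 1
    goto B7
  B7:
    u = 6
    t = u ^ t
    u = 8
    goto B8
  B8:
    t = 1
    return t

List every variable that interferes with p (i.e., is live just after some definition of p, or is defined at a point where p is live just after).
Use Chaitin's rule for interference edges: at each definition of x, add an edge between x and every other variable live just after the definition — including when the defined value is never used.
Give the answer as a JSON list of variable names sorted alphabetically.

Per-block:
  B0 def {f,t} use ∅
  B1 def {g} use ∅
  B2 def {f,g,s} use {g}
  B3 def {s} use ∅
  B4 def {p,u} use {f}
  B5 def {g} use {f,g,t}
  B6 def {f,g} use {f}
  B7 def {t,u} use {t}
  B8 def {t} use ∅

Liveness:
  B0 li=∅ lo={f,t}
  B1 li={f,t} lo={f,g,t}
  B2 li={g} lo=∅
  B3 li={f,t} lo={f,t}
  B4 li={f,g,t} lo={f,g,t}
  B5 li={f,g,t} lo={t}
  B6 li={f,t} lo={t}
  B7 li={t} lo=∅
  B8 li=∅ lo=∅

Conflict graph:
  f: {g,p,s,t,u}
  g: {f,p,t,u}
  p: {f,g,t}
  s: {f,t}
  t: {f,g,p,s,u}
  u: {f,g,t}

N(p) = ["f", "g", "t"]

Answer: ["f", "g", "t"]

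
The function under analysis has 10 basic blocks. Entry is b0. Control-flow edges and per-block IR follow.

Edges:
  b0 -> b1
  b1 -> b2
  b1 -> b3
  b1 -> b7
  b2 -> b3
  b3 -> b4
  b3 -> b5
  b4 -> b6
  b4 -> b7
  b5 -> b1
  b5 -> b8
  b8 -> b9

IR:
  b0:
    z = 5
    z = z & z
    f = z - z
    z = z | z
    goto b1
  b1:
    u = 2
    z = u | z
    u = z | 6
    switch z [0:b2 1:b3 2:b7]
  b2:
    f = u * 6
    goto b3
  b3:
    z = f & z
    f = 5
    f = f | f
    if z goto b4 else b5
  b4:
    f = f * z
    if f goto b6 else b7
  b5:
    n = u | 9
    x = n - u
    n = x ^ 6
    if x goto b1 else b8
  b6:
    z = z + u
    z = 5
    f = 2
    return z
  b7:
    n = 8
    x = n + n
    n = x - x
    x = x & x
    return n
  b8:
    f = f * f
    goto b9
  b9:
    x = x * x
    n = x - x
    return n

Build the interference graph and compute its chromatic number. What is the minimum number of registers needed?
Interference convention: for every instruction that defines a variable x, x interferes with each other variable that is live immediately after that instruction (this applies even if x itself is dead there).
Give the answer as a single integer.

Answer: 4

Working:
Per-block:
  b0: {f,z} / ∅
  b1: {u,z} / {z}
  b2: {f} / {u}
  b3: {f,z} / {f,z}
  b4: {f} / {f,z}
  b5: {n,x} / {u}
  b6: {f,z} / {u,z}
  b7: {n,x} / ∅
  b8: {f} / {f}
  b9: {n,x} / {x}

Backward fixpoint:
  live b0: ∅→{f,z}
  live b1: {f,z}→{f,u,z}
  live b2: {u,z}→{f,u,z}
  live b3: {f,u,z}→{f,u,z}
  live b4: {f,u,z}→{u,z}
  live b5: {f,u,z}→{f,x,z}
  live b6: {u,z}→∅
  live b7: ∅→∅
  live b8: {f,x}→{x}
  live b9: {x}→∅

Interference:
  f — {n,u,x,z}
  n — {f,u,x,z}
  u — {f,n,z}
  x — {f,n,z}
  z — {f,n,u,x}

Chromatic number:
  {f,n,u,z} pairwise interfere (4-clique) ⇒ χ ≥ 4
  4-colouring: R0={f}  R1={n}  R2={z}  R3={u,x}
  χ = 4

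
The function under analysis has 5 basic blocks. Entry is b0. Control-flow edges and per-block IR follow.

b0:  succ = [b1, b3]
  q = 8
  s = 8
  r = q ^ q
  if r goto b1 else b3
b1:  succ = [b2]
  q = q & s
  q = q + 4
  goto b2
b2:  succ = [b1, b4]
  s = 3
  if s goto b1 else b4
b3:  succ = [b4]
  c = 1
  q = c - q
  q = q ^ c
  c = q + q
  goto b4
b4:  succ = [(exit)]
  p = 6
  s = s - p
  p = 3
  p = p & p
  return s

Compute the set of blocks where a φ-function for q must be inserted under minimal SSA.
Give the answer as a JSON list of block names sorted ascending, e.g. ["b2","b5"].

Answer: ["b1", "b4"]

Derivation:
idom tree: b1←b0 b2←b1 b3←b0 b4←b0
Join-block Dom:
  b1: preds {b0,b2}: {b0} ∩ {b0,b1,b2} = {b0}; idom=b0
  b4: preds {b2,b3}: {b0,b1,b2} ∩ {b0,b3} = {b0}; idom=b0

DF walk-up:
  b1←b0: walk · to b0
  b1←b2: walk b2→b1 to b0
  b4←b2: walk b2→b1 to b0
  b4←b3: walk b3 to b0
  b0: DF=∅
  b1: DF={b1,b4}
  b2: DF={b1,b4}
  b3: DF={b4}
  b4: DF=∅

φ for q: defs {b0,b1,b3}
  DF⁺ = {b1,b4}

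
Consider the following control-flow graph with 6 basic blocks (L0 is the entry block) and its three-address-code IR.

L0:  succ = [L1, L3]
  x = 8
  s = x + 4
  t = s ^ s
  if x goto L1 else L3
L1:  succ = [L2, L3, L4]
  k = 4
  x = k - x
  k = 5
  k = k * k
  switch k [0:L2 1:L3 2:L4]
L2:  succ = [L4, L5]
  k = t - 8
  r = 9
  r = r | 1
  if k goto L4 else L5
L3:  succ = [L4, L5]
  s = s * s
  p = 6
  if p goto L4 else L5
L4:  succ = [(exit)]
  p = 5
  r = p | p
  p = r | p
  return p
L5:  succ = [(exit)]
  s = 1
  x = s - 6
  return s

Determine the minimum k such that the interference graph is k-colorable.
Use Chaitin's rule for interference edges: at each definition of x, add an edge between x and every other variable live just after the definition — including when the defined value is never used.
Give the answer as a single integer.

Per-block:
  L0: {s,t,x} / ∅
  L1: {k,x} / {x}
  L2: {k,r} / {t}
  L3: {p,s} / {s}
  L4: {p,r} / ∅
  L5: {s,x} / ∅

Backward fixpoint:
  L0 li=∅ lo={s,t,x}
  L1 li={s,t,x} lo={s,t}
  L2 li={t} lo=∅
  L3 li={s} lo=∅
  L4 li=∅ lo=∅
  L5 li=∅ lo=∅

Interfere edges:
  k↔{r,s,t,x}
  p↔{r}
  r↔{k,p}
  s↔{k,t,x}
  t↔{k,s,x}
  x↔{k,s,t}

Registers:
  {k,s,t,x} pairwise interfere (4-clique) ⇒ χ ≥ 4
  assign k→R0 p→R0 r→R1 s→R1 t→R2 x→R3 — no edge inside a register ⇒ χ ≤ 4
  χ = 4

Answer: 4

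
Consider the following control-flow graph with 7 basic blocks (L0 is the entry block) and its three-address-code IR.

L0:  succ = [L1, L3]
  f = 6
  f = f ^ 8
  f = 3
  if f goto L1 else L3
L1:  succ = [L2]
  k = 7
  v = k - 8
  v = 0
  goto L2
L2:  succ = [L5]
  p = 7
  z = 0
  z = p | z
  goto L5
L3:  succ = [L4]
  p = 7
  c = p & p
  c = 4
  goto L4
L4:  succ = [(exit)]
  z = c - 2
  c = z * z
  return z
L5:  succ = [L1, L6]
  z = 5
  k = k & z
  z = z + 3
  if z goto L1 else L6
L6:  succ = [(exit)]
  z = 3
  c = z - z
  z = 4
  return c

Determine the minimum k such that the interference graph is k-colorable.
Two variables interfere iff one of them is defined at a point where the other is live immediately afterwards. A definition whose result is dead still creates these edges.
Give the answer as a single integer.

Answer: 3

Working:
Per-block:
  L0 def {f} use ∅
  L1 def {k,v} use ∅
  L2 def {p,z} use ∅
  L3 def {c,p} use ∅
  L4 def {c,z} use {c}
  L5 def {k,z} use {k}
  L6 def {c,z} use ∅

Live sets:
  L0: in=∅ out=∅
  L1: in=∅ out={k}
  L2: in={k} out={k}
  L3: in=∅ out={c}
  L4: in={c} out=∅
  L5: in={k} out=∅
  L6: in=∅ out=∅

Conflict graph:
  c: {z}
  f: ∅
  k: {p,v,z}
  p: {k,z}
  v: {k}
  z: {c,k,p}

Registers:
  clique {k,p,z} ⇒ need ≥ 3
  assign c→r0 f→r0 k→r0 p→r2 v→r1 z→r1 — no edge inside a register ⇒ χ ≤ 3
  χ = 3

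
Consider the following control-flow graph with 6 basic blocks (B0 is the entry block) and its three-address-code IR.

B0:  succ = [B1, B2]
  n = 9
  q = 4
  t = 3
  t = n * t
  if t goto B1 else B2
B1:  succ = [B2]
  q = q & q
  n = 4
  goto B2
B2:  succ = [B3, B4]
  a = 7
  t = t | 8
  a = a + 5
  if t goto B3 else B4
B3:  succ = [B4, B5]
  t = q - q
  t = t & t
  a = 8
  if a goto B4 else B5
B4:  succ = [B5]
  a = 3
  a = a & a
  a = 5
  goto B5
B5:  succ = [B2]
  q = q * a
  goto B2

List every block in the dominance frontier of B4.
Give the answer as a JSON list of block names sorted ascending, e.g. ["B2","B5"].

idom tree: B1←B0 B2←B0 B3←B2 B4←B2 B5←B2
Dom∩ at merges:
  B2: preds {B0,B1,B5}: {B0} ∩ {B0,B1} ∩ {B0,B2,B5} = {B0}; idom=B0
  B4: preds {B2,B3}: {B0,B2} ∩ {B0,B2,B3} = {B0,B2}; idom=B2
  B5: preds {B3,B4}: {B0,B2,B3} ∩ {B0,B2,B4} = {B0,B2}; idom=B2

Frontier:
  join B2 pred B0: · stop@B0
  join B2 pred B1: B1 stop@B0
  join B2 pred B5: B5→B2 stop@B0
  join B4 pred B2: · stop@B2
  join B4 pred B3: B3 stop@B2
  join B5 pred B3: B3 stop@B2
  join B5 pred B4: B4 stop@B2
  DF(B0)=∅
  DF(B1)={B2}
  DF(B2)={B2}
  DF(B3)={B4,B5}
  DF(B4)={B5}
  DF(B5)={B2}

DF(B4) = ["B5"]

Answer: ["B5"]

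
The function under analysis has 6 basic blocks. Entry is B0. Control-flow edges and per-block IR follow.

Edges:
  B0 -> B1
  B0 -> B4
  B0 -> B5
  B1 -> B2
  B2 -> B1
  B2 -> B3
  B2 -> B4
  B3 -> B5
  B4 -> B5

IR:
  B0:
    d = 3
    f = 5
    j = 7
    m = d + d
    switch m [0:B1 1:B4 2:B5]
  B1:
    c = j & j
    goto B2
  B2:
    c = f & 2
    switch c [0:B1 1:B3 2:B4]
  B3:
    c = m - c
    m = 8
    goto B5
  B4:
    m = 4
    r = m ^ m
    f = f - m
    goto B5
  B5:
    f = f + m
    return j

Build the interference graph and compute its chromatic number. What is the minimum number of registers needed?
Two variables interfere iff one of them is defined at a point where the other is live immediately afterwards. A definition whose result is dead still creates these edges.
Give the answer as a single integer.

def/use:
  B0: {d,f,j,m} / ∅
  B1: {c} / {j}
  B2: {c} / {f}
  B3: {c,m} / {c,m}
  B4: {f,m,r} / {f}
  B5: {f} / {f,j,m}

Backward fixpoint:
  live B0: ∅→{f,j,m}
  live B1: {f,j,m}→{f,j,m}
  live B2: {f,j,m}→{c,f,j,m}
  live B3: {c,f,j,m}→{f,j,m}
  live B4: {f,j}→{f,j,m}
  live B5: {f,j,m}→∅

Interfere edges:
  c↔{f,j,m}
  d↔{f,j}
  f↔{c,d,j,m,r}
  j↔{c,d,f,m,r}
  m↔{c,f,j,r}
  r↔{f,j,m}

Registers:
  lower bound: {c,f,j,m} mutually conflict ⇒ χ ≥ 4
  assign c→r3 d→r2 f→r0 j→r1 m→r2 r→r3 — no edge inside a register ⇒ χ ≤ 4
  χ = 4

Answer: 4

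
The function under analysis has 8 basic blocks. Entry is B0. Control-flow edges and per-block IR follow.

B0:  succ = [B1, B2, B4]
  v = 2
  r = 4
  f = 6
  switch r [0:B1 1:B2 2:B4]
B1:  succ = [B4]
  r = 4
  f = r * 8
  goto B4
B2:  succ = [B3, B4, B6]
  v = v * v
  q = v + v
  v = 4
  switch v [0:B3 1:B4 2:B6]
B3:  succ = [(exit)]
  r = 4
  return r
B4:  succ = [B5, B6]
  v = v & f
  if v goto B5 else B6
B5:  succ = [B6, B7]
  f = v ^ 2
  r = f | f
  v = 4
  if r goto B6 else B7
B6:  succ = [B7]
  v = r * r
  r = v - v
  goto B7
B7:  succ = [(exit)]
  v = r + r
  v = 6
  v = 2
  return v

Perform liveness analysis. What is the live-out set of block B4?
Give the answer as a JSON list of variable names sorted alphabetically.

Answer: ["r", "v"]

Derivation:
Block summaries:
  B0: {f,r,v} / ∅
  B1: {f,r} / ∅
  B2: {q,v} / {v}
  B3: {r} / ∅
  B4: {v} / {f,v}
  B5: {f,r,v} / {v}
  B6: {r,v} / {r}
  B7: {v} / {r}

Live sets:
  B0 li=∅ lo={f,r,v}
  B1 li={v} lo={f,r,v}
  B2 li={f,r,v} lo={f,r,v}
  B3 li=∅ lo=∅
  B4 li={f,r,v} lo={r,v}
  B5 li={v} lo={r}
  B6 li={r} lo={r}
  B7 li={r} lo=∅

live-out(B4) = ["r", "v"]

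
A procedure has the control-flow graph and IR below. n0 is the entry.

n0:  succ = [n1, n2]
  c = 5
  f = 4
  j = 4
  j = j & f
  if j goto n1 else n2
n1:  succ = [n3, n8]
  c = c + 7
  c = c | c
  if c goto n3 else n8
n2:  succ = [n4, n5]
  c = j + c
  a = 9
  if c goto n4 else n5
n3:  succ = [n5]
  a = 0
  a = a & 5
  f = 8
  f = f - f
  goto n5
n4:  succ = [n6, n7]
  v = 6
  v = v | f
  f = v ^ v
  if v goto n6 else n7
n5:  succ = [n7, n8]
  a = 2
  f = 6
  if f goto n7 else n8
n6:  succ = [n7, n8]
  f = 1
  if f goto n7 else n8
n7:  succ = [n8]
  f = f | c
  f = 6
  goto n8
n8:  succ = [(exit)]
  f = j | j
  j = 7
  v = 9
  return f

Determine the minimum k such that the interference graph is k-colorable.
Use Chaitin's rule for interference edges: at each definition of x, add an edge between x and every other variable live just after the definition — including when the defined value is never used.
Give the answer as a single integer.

def/use:
  n0 def {c,f,j} use ∅
  n1 def {c} use {c}
  n2 def {a,c} use {c,j}
  n3 def {a,f} use ∅
  n4 def {f,v} use {f}
  n5 def {a,f} use ∅
  n6 def {f} use ∅
  n7 def {f} use {c,f}
  n8 def {f,j,v} use {j}

Backward fixpoint:
  n0 li=∅ lo={c,f,j}
  n1 li={c,j} lo={c,j}
  n2 li={c,f,j} lo={c,f,j}
  n3 li={c,j} lo={c,j}
  n4 li={c,f,j} lo={c,f,j}
  n5 li={c,j} lo={c,f,j}
  n6 li={c,j} lo={c,f,j}
  n7 li={c,f,j} lo={j}
  n8 li={j} lo=∅

Conflict graph:
  a: {c,f,j}
  c: {a,f,j,v}
  f: {a,c,j,v}
  j: {a,c,f,v}
  v: {c,f,j}

Registers:
  clique {a,c,f,j} ⇒ need ≥ 4
  assign a→R3 c→R0 f→R1 j→R2 v→R3 — no edge inside a register ⇒ χ ≤ 4
  χ = 4

Answer: 4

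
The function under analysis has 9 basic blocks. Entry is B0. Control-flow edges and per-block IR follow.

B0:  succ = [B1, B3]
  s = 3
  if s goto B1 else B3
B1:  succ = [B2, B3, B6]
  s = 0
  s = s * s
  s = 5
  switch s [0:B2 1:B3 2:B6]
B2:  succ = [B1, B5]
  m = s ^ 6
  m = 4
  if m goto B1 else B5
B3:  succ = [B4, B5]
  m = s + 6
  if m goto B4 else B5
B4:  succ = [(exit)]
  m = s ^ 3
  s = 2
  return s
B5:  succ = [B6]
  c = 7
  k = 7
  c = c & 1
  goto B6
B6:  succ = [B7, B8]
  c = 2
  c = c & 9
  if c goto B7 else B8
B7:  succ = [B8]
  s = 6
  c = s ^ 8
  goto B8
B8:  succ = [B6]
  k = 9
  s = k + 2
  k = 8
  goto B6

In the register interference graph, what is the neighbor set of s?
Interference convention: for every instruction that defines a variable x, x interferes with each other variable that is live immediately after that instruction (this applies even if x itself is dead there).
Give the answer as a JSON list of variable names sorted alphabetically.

Block summaries:
  B0: {s} / ∅
  B1: {s} / ∅
  B2: {m} / {s}
  B3: {m} / {s}
  B4: {m,s} / {s}
  B5: {c,k} / ∅
  B6: {c} / ∅
  B7: {c,s} / ∅
  B8: {k,s} / ∅

Live sets:
  B0 li=∅ lo={s}
  B1 li=∅ lo={s}
  B2 li={s} lo=∅
  B3 li={s} lo={s}
  B4 li={s} lo=∅
  B5 li=∅ lo=∅
  B6 li=∅ lo=∅
  B7 li=∅ lo=∅
  B8 li=∅ lo=∅

Interfere edges:
  c↔{k}
  k↔{c}
  m↔{s}
  s↔{m}

N(s) = ["m"]

Answer: ["m"]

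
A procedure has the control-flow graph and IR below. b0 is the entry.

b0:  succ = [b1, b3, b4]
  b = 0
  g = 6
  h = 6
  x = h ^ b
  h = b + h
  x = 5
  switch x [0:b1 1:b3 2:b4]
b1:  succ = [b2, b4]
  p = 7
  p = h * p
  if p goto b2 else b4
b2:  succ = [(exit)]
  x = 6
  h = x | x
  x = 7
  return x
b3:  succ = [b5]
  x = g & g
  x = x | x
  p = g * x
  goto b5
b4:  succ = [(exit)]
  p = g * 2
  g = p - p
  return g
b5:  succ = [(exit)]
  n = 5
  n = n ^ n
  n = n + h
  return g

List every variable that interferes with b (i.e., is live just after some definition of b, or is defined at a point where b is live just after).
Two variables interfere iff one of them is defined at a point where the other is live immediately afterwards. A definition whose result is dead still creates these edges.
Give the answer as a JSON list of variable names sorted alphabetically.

Answer: ["g", "h", "x"]

Derivation:
Per-block:
  b0: {b,g,h,x} / ∅
  b1: {p} / {h}
  b2: {h,x} / ∅
  b3: {p,x} / {g}
  b4: {g,p} / {g}
  b5: {n} / {g,h}

Liveness:
  b0: in=∅ out={g,h}
  b1: in={g,h} out={g}
  b2: in=∅ out=∅
  b3: in={g,h} out={g,h}
  b4: in={g} out=∅
  b5: in={g,h} out=∅

Conflict graph:
  b: {g,h,x}
  g: {b,h,n,p,x}
  h: {b,g,n,p,x}
  n: {g,h}
  p: {g,h}
  x: {b,g,h}

N(b) = ["g", "h", "x"]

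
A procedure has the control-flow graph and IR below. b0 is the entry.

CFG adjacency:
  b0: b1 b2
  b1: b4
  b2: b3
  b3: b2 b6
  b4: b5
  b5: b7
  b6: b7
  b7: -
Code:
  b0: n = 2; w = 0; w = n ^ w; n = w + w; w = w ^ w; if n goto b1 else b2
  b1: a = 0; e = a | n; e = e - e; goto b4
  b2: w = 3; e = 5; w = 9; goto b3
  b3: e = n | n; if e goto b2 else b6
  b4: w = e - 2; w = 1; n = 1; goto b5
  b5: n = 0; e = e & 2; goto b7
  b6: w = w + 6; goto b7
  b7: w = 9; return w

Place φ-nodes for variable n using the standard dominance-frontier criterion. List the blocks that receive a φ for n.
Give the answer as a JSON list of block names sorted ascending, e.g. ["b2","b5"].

idom tree: b1←b0 b2←b0 b3←b2 b4←b1 b5←b4 b6←b3 b7←b0
Join-block Dom:
  b2: preds {b0,b3}: {b0} ∩ {b0,b2,b3} = {b0}; idom=b0
  b7: preds {b5,b6}: {b0,b1,b4,b5} ∩ {b0,b2,b3,b6} = {b0}; idom=b0

DF walk-up:
  join b2 pred b0: · stop@b0
  join b2 pred b3: b3→b2 stop@b0
  join b7 pred b5: b5→b4→b1 stop@b0
  join b7 pred b6: b6→b3→b2 stop@b0
  b0: DF=∅
  b1: DF={b7}
  b2: DF={b2,b7}
  b3: DF={b2,b7}
  b4: DF={b7}
  b5: DF={b7}
  b6: DF={b7}
  b7: DF=∅

φ for n: defs {b0,b4,b5}
  DF⁺ = {b7}

Answer: ["b7"]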